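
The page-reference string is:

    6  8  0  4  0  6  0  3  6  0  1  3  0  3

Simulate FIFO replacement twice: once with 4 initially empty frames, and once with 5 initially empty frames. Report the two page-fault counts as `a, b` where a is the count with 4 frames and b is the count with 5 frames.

8, 6

4 frames: F F F F . . . F F . F . F . → 8 faults.
5 frames: F F F F . . . F . . F . . . → 6 faults.
6 < 8: adding a frame reduced faults, as is typical.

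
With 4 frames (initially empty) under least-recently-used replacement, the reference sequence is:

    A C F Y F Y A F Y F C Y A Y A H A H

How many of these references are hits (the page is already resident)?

A -> fault, frames [A]
C -> fault, frames [A, C]
F -> fault, frames [A, C, F]
Y -> fault, frames [A, C, F, Y]
F -> hit
Y -> hit
A -> hit
F -> hit
Y -> hit
F -> hit
C -> hit
Y -> hit
A -> hit
Y -> hit
A -> hit
H -> fault, evict F, frames [C, Y, A, H]
A -> hit
H -> hit
Hits: 13.

13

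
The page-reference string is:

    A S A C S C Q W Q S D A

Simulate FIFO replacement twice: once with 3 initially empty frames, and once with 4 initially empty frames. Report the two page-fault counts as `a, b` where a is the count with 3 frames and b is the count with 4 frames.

3 frames: F F . F . . F F . F F F → 8 faults.
4 frames: F F . F . . F F . . F F → 7 faults.
7 < 8: adding a frame reduced faults, as is typical.

8, 7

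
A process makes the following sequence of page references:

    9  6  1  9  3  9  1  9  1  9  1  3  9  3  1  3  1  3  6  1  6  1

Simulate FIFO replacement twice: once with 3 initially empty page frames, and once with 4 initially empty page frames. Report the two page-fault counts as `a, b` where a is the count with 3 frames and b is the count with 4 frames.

7, 4

3 frames: F F F . F F . . . . . . . . . . . . F F . . → 7 faults.
4 frames: F F F . F . . . . . . . . . . . . . . . . . → 4 faults.
4 < 7: adding a frame reduced faults, as is typical.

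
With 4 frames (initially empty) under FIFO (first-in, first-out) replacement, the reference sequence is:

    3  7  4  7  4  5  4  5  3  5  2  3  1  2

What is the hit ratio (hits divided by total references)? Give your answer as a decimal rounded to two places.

3 → miss, frames [3]
7 → miss, frames [3, 7]
4 → miss, frames [3, 7, 4]
7 → hit
4 → hit
5 → miss, frames [3, 7, 4, 5]
4 → hit
5 → hit
3 → hit
5 → hit
2 → miss, evict 3, frames [7, 4, 5, 2]
3 → miss, evict 7, frames [4, 5, 2, 3]
1 → miss, evict 4, frames [5, 2, 3, 1]
2 → hit
Hits: 7 of 14 references → 7/14 = 0.5000.

0.50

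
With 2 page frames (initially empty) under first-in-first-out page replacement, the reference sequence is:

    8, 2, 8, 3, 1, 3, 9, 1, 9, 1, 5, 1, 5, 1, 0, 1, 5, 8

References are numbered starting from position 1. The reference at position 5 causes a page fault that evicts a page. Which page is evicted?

2

pos 1: 8: fault, frames {8}
pos 2: 2: fault, frames {8,2}
pos 3: 8: hit
pos 4: 3: fault, evict 8, frames {2,3}
pos 5: 1: fault, evict 2, frames {3,1}
At position 5, page 2 is evicted.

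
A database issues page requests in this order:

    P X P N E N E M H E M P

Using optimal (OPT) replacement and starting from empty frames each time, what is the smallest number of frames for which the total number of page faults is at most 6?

f=1: 12 faults
f=2: 8 faults
f=3: 7 faults
f=4: 6 faults
f=5: 6 faults
f=6: 6 faults
Smallest f with faults ≤ 6 is 4.

4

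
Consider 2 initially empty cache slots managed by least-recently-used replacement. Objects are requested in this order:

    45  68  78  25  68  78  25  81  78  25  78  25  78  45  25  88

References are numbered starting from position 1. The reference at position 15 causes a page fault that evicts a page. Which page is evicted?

pos 1: 45: fault, frames [45]
pos 2: 68: fault, frames [45, 68]
pos 3: 78: fault, evict 45, frames [68, 78]
pos 4: 25: fault, evict 68, frames [78, 25]
pos 5: 68: fault, evict 78, frames [25, 68]
pos 6: 78: fault, evict 25, frames [68, 78]
pos 7: 25: fault, evict 68, frames [78, 25]
pos 8: 81: fault, evict 78, frames [25, 81]
pos 9: 78: fault, evict 25, frames [81, 78]
pos 10: 25: fault, evict 81, frames [78, 25]
pos 11: 78: hit
pos 12: 25: hit
pos 13: 78: hit
pos 14: 45: fault, evict 25, frames [78, 45]
pos 15: 25: fault, evict 78, frames [45, 25]
At position 15, page 78 is evicted.

78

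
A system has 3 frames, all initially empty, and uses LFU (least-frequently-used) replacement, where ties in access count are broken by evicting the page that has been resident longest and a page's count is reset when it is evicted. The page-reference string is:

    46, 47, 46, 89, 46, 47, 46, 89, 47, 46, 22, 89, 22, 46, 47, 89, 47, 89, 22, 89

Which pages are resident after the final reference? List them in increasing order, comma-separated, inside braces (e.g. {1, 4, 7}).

46: miss, frames {46}
47: miss, frames {46,47}
46: hit
89: miss, frames {46,47,89}
46: hit
47: hit
46: hit
89: hit
47: hit
46: hit
22: miss, evict 89, frames {46,47,22}
89: miss, evict 22, frames {46,47,89}
22: miss, evict 89, frames {46,47,22}
46: hit
47: hit
89: miss, evict 22, frames {46,47,89}
47: hit
89: hit
22: miss, evict 89, frames {46,47,22}
89: miss, evict 22, frames {46,47,89}

{46, 47, 89}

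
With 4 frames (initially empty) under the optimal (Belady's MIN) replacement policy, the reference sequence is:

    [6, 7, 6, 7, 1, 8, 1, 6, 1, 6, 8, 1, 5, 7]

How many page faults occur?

5

6 → fault, frames {6}
7 → fault, frames {6,7}
6 → hit
7 → hit
1 → fault, frames {6,7,1}
8 → fault, frames {6,7,1,8}
1 → hit
6 → hit
1 → hit
6 → hit
8 → hit
1 → hit
5 → fault, evict 8, frames {6,7,1,5}
7 → hit
Page faults: 5.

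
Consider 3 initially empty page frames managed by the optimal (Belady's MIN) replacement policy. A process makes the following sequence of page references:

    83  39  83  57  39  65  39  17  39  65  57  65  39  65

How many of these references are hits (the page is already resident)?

8

83: fault, frames (83)
39: fault, frames (83 39)
83: hit
57: fault, frames (83 39 57)
39: hit
65: fault, evict 83, frames (39 57 65)
39: hit
17: fault, evict 57, frames (39 65 17)
39: hit
65: hit
57: fault, evict 17, frames (39 65 57)
65: hit
39: hit
65: hit
Hits: 8.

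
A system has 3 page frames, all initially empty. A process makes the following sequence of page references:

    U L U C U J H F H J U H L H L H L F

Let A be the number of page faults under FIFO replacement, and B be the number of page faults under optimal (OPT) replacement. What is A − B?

Under FIFO: F F . F . F F F . . F . F F . . . F → 10 faults.
Under OPT: F F . F . F F F . . F . F . . . . . → 8 faults.
A − B = 10 − 8 = 2.

2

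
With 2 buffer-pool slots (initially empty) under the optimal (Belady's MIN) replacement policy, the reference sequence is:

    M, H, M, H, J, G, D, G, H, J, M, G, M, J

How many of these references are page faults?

9

M → fault, frames [M]
H → fault, frames [M, H]
M → hit
H → hit
J → fault, evict M, frames [H, J]
G → fault, evict J, frames [H, G]
D → fault, evict H, frames [G, D]
G → hit
H → fault, evict D, frames [G, H]
J → fault, evict H, frames [G, J]
M → fault, evict J, frames [G, M]
G → hit
M → hit
J → fault, evict M, frames [G, J]
Page faults: 9.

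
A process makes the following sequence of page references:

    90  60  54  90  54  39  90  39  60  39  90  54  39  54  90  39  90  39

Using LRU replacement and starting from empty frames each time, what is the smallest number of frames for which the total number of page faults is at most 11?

3

f=1: 18 faults
f=2: 12 faults
f=3: 6 faults
f=4: 4 faults
Smallest f with faults ≤ 11 is 3.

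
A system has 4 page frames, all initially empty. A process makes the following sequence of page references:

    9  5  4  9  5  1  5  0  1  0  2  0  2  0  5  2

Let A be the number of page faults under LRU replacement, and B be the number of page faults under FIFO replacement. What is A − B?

-1

Under LRU: F F F . . F . F . . F . . . . . → 6 faults.
Under FIFO: F F F . . F . F . . F . . . F . → 7 faults.
A − B = 6 − 7 = -1.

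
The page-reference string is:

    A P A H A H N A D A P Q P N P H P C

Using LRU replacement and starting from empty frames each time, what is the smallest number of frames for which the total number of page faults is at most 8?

f=1: 18 faults
f=2: 11 faults
f=3: 10 faults
f=4: 10 faults
f=5: 8 faults
f=6: 7 faults
f=7: 7 faults
Smallest f with faults ≤ 8 is 5.

5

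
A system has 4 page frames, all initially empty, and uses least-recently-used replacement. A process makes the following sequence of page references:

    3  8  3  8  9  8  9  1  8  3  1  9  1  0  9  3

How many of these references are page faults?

5

3 -> fault, frames {3}
8 -> fault, frames {3,8}
3 -> hit
8 -> hit
9 -> fault, frames {3,8,9}
8 -> hit
9 -> hit
1 -> fault, frames {3,8,9,1}
8 -> hit
3 -> hit
1 -> hit
9 -> hit
1 -> hit
0 -> fault, evict 8, frames {3,9,1,0}
9 -> hit
3 -> hit
Page faults: 5.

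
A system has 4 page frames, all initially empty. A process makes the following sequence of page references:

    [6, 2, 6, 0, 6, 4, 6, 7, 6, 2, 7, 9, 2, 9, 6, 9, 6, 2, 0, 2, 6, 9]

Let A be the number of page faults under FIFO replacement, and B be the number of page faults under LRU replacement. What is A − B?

1

Under FIFO: F F . F . F . F F F . F . . . . . . F . . . → 9 faults.
Under LRU: F F . F . F . F . F . F . . . . . . F . . . → 8 faults.
A − B = 9 − 8 = 1.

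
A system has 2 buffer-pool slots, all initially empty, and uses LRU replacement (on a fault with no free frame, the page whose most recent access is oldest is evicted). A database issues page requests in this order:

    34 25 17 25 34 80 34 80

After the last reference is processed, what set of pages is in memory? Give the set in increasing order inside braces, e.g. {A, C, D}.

34: miss, frames [34]
25: miss, frames [34, 25]
17: miss, evict 34, frames [25, 17]
25: hit
34: miss, evict 17, frames [25, 34]
80: miss, evict 25, frames [34, 80]
34: hit
80: hit

{34, 80}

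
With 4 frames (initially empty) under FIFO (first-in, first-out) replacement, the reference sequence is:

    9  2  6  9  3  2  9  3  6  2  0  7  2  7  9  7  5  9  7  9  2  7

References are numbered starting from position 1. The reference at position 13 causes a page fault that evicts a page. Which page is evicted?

pos 1: 9: fault, frames [9]
pos 2: 2: fault, frames [9, 2]
pos 3: 6: fault, frames [9, 2, 6]
pos 4: 9: hit
pos 5: 3: fault, frames [9, 2, 6, 3]
pos 6: 2: hit
pos 7: 9: hit
pos 8: 3: hit
pos 9: 6: hit
pos 10: 2: hit
pos 11: 0: fault, evict 9, frames [2, 6, 3, 0]
pos 12: 7: fault, evict 2, frames [6, 3, 0, 7]
pos 13: 2: fault, evict 6, frames [3, 0, 7, 2]
At position 13, page 6 is evicted.

6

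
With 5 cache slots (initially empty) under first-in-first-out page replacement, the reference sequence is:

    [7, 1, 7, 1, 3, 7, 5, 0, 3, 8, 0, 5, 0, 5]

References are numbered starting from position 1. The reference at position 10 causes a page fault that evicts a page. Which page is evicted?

pos 1: 7: fault, frames (7)
pos 2: 1: fault, frames (7 1)
pos 3: 7: hit
pos 4: 1: hit
pos 5: 3: fault, frames (7 1 3)
pos 6: 7: hit
pos 7: 5: fault, frames (7 1 3 5)
pos 8: 0: fault, frames (7 1 3 5 0)
pos 9: 3: hit
pos 10: 8: fault, evict 7, frames (1 3 5 0 8)
At position 10, page 7 is evicted.

7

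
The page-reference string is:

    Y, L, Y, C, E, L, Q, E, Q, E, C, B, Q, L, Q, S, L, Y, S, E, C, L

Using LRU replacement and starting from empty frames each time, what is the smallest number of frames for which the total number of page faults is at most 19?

2

f=1: 22 faults
f=2: 18 faults
f=3: 15 faults
f=4: 12 faults
f=5: 10 faults
f=6: 10 faults
f=7: 7 faults
Smallest f with faults ≤ 19 is 2.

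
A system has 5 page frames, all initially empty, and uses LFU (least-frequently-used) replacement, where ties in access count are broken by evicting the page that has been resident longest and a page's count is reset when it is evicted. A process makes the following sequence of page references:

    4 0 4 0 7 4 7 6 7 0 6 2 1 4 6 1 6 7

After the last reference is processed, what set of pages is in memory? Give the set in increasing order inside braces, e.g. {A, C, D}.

{0, 1, 4, 6, 7}

4 -> fault, frames [4]
0 -> fault, frames [4, 0]
4 -> hit
0 -> hit
7 -> fault, frames [4, 0, 7]
4 -> hit
7 -> hit
6 -> fault, frames [4, 0, 7, 6]
7 -> hit
0 -> hit
6 -> hit
2 -> fault, frames [4, 0, 7, 6, 2]
1 -> fault, evict 2, frames [4, 0, 7, 6, 1]
4 -> hit
6 -> hit
1 -> hit
6 -> hit
7 -> hit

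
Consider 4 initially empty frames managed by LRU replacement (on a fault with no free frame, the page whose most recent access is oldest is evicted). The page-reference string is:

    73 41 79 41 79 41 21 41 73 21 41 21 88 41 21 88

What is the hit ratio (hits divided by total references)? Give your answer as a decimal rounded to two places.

73 -> miss, frames (73)
41 -> miss, frames (73 41)
79 -> miss, frames (73 41 79)
41 -> hit
79 -> hit
41 -> hit
21 -> miss, frames (73 79 41 21)
41 -> hit
73 -> hit
21 -> hit
41 -> hit
21 -> hit
88 -> miss, evict 79, frames (73 41 21 88)
41 -> hit
21 -> hit
88 -> hit
Hits: 11 of 16 references → 11/16 = 0.6875.

0.69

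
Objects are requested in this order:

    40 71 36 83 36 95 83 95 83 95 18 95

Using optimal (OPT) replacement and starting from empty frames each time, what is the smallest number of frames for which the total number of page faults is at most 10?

2

f=1: 12 faults
f=2: 6 faults
f=3: 6 faults
f=4: 6 faults
f=5: 6 faults
f=6: 6 faults
Smallest f with faults ≤ 10 is 2.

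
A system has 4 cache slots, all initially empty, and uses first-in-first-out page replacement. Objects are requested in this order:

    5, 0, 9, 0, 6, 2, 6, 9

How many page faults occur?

5 → fault, frames {5}
0 → fault, frames {5,0}
9 → fault, frames {5,0,9}
0 → hit
6 → fault, frames {5,0,9,6}
2 → fault, evict 5, frames {0,9,6,2}
6 → hit
9 → hit
Page faults: 5.

5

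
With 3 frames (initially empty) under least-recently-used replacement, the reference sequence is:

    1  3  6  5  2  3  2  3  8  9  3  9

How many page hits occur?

4

1: miss, frames (1)
3: miss, frames (1 3)
6: miss, frames (1 3 6)
5: miss, evict 1, frames (3 6 5)
2: miss, evict 3, frames (6 5 2)
3: miss, evict 6, frames (5 2 3)
2: hit
3: hit
8: miss, evict 5, frames (2 3 8)
9: miss, evict 2, frames (3 8 9)
3: hit
9: hit
Hits: 4.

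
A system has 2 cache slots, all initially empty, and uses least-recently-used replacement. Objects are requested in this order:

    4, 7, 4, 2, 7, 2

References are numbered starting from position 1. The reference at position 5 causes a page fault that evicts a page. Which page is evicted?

4

pos 1: 4: fault, frames [4]
pos 2: 7: fault, frames [4, 7]
pos 3: 4: hit
pos 4: 2: fault, evict 7, frames [4, 2]
pos 5: 7: fault, evict 4, frames [2, 7]
At position 5, page 4 is evicted.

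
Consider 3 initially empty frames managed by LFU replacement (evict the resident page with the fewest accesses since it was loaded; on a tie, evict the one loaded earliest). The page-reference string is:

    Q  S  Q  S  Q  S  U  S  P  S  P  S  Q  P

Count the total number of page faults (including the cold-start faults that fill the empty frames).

Q → fault, frames {Q}
S → fault, frames {Q,S}
Q → hit
S → hit
Q → hit
S → hit
U → fault, frames {Q,S,U}
S → hit
P → fault, evict U, frames {Q,S,P}
S → hit
P → hit
S → hit
Q → hit
P → hit
Page faults: 4.

4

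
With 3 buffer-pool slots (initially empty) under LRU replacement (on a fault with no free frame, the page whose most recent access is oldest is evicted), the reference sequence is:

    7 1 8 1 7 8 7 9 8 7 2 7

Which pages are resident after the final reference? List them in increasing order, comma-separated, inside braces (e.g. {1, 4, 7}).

{2, 7, 8}

7 -> miss, frames {7}
1 -> miss, frames {7,1}
8 -> miss, frames {7,1,8}
1 -> hit
7 -> hit
8 -> hit
7 -> hit
9 -> miss, evict 1, frames {8,7,9}
8 -> hit
7 -> hit
2 -> miss, evict 9, frames {8,7,2}
7 -> hit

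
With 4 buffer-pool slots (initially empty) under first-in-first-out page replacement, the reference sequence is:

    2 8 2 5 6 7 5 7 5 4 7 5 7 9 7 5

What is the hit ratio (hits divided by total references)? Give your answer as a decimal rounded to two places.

0.50

2: miss, frames [2]
8: miss, frames [2, 8]
2: hit
5: miss, frames [2, 8, 5]
6: miss, frames [2, 8, 5, 6]
7: miss, evict 2, frames [8, 5, 6, 7]
5: hit
7: hit
5: hit
4: miss, evict 8, frames [5, 6, 7, 4]
7: hit
5: hit
7: hit
9: miss, evict 5, frames [6, 7, 4, 9]
7: hit
5: miss, evict 6, frames [7, 4, 9, 5]
Hits: 8 of 16 references → 8/16 = 0.5000.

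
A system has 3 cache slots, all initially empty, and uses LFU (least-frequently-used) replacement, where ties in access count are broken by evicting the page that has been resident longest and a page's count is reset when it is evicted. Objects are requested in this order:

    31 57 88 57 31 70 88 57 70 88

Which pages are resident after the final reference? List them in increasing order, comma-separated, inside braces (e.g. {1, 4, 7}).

{31, 57, 88}

31 -> fault, frames [31]
57 -> fault, frames [31, 57]
88 -> fault, frames [31, 57, 88]
57 -> hit
31 -> hit
70 -> fault, evict 88, frames [31, 57, 70]
88 -> fault, evict 70, frames [31, 57, 88]
57 -> hit
70 -> fault, evict 88, frames [31, 57, 70]
88 -> fault, evict 70, frames [31, 57, 88]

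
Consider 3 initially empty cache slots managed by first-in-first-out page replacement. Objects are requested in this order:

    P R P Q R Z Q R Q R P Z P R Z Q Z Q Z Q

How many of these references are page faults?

P → miss, frames (P)
R → miss, frames (P R)
P → hit
Q → miss, frames (P R Q)
R → hit
Z → miss, evict P, frames (R Q Z)
Q → hit
R → hit
Q → hit
R → hit
P → miss, evict R, frames (Q Z P)
Z → hit
P → hit
R → miss, evict Q, frames (Z P R)
Z → hit
Q → miss, evict Z, frames (P R Q)
Z → miss, evict P, frames (R Q Z)
Q → hit
Z → hit
Q → hit
Page faults: 8.

8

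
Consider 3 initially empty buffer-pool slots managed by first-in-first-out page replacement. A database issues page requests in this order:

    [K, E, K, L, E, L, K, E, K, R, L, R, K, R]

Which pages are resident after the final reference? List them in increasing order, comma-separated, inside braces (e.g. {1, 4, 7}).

K → fault, frames {K}
E → fault, frames {K,E}
K → hit
L → fault, frames {K,E,L}
E → hit
L → hit
K → hit
E → hit
K → hit
R → fault, evict K, frames {E,L,R}
L → hit
R → hit
K → fault, evict E, frames {L,R,K}
R → hit

{K, L, R}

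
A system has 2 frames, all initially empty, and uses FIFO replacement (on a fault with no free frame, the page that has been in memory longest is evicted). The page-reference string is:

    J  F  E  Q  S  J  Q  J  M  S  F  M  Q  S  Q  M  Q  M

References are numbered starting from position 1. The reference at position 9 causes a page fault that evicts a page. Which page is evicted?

J

pos 1: J -> miss, frames (J)
pos 2: F -> miss, frames (J F)
pos 3: E -> miss, evict J, frames (F E)
pos 4: Q -> miss, evict F, frames (E Q)
pos 5: S -> miss, evict E, frames (Q S)
pos 6: J -> miss, evict Q, frames (S J)
pos 7: Q -> miss, evict S, frames (J Q)
pos 8: J -> hit
pos 9: M -> miss, evict J, frames (Q M)
At position 9, page J is evicted.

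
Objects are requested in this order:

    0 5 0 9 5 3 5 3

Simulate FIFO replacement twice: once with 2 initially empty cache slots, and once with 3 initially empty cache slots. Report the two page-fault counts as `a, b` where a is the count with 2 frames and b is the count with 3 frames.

2 frames: F F . F . F F . → 5 faults.
3 frames: F F . F . F . . → 4 faults.
4 < 5: adding a frame reduced faults, as is typical.

5, 4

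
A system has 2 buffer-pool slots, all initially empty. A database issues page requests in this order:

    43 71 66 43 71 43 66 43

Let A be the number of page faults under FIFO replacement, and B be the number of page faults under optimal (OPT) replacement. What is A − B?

2

Under FIFO: F F F F F . F F → 7 faults.
Under OPT: F F F . F . F . → 5 faults.
A − B = 7 − 5 = 2.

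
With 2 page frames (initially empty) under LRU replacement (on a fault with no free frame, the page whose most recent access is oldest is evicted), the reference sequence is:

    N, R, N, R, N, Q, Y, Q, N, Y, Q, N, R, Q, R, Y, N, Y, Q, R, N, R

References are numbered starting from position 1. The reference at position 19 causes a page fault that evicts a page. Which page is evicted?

pos 1: N -> fault, frames (N)
pos 2: R -> fault, frames (N R)
pos 3: N -> hit
pos 4: R -> hit
pos 5: N -> hit
pos 6: Q -> fault, evict R, frames (N Q)
pos 7: Y -> fault, evict N, frames (Q Y)
pos 8: Q -> hit
pos 9: N -> fault, evict Y, frames (Q N)
pos 10: Y -> fault, evict Q, frames (N Y)
pos 11: Q -> fault, evict N, frames (Y Q)
pos 12: N -> fault, evict Y, frames (Q N)
pos 13: R -> fault, evict Q, frames (N R)
pos 14: Q -> fault, evict N, frames (R Q)
pos 15: R -> hit
pos 16: Y -> fault, evict Q, frames (R Y)
pos 17: N -> fault, evict R, frames (Y N)
pos 18: Y -> hit
pos 19: Q -> fault, evict N, frames (Y Q)
At position 19, page N is evicted.

N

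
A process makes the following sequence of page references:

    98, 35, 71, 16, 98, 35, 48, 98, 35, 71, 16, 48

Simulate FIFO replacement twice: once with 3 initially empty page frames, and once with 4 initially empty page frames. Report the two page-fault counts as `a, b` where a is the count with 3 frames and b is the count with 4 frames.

9, 10

3 frames: F F F F F F F . . F F . → 9 faults.
4 frames: F F F F . . F F F F F F → 10 faults.
10 > 9: adding a frame increased faults — Belady's anomaly.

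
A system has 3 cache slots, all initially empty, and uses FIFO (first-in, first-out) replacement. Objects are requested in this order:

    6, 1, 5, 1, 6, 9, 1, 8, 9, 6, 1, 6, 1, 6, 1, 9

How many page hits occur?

8

6 → fault, frames {6}
1 → fault, frames {6,1}
5 → fault, frames {6,1,5}
1 → hit
6 → hit
9 → fault, evict 6, frames {1,5,9}
1 → hit
8 → fault, evict 1, frames {5,9,8}
9 → hit
6 → fault, evict 5, frames {9,8,6}
1 → fault, evict 9, frames {8,6,1}
6 → hit
1 → hit
6 → hit
1 → hit
9 → fault, evict 8, frames {6,1,9}
Hits: 8.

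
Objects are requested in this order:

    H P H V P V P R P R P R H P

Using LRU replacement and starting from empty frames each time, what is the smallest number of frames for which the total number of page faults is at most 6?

f=1: 14 faults
f=2: 7 faults
f=3: 5 faults
f=4: 4 faults
Smallest f with faults ≤ 6 is 3.

3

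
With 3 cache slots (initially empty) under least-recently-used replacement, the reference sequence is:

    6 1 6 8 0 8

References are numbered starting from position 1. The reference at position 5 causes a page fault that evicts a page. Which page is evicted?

1

pos 1: 6: fault, frames [6]
pos 2: 1: fault, frames [6, 1]
pos 3: 6: hit
pos 4: 8: fault, frames [1, 6, 8]
pos 5: 0: fault, evict 1, frames [6, 8, 0]
At position 5, page 1 is evicted.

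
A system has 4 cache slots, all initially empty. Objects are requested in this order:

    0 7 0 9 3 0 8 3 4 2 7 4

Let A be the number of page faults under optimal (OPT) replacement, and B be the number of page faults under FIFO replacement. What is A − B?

-1

Under OPT: F F . F F . F . F F . . → 7 faults.
Under FIFO: F F . F F . F . F F F . → 8 faults.
A − B = 7 − 8 = -1.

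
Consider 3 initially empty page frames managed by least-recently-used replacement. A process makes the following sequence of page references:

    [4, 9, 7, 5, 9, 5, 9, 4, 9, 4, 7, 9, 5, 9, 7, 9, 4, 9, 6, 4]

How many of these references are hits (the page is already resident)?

4: fault, frames [4]
9: fault, frames [4, 9]
7: fault, frames [4, 9, 7]
5: fault, evict 4, frames [9, 7, 5]
9: hit
5: hit
9: hit
4: fault, evict 7, frames [5, 9, 4]
9: hit
4: hit
7: fault, evict 5, frames [9, 4, 7]
9: hit
5: fault, evict 4, frames [7, 9, 5]
9: hit
7: hit
9: hit
4: fault, evict 5, frames [7, 9, 4]
9: hit
6: fault, evict 7, frames [4, 9, 6]
4: hit
Hits: 11.

11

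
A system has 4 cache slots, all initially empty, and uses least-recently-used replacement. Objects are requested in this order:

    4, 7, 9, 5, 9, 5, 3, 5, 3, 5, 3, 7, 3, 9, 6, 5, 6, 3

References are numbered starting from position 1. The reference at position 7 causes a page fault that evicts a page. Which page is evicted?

4

pos 1: 4 → fault, frames {4}
pos 2: 7 → fault, frames {4,7}
pos 3: 9 → fault, frames {4,7,9}
pos 4: 5 → fault, frames {4,7,9,5}
pos 5: 9 → hit
pos 6: 5 → hit
pos 7: 3 → fault, evict 4, frames {7,9,5,3}
At position 7, page 4 is evicted.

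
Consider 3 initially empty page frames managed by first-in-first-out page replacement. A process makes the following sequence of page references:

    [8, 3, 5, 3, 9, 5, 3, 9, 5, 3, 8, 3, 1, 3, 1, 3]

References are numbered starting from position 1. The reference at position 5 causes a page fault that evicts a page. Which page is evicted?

8

pos 1: 8 → miss, frames (8)
pos 2: 3 → miss, frames (8 3)
pos 3: 5 → miss, frames (8 3 5)
pos 4: 3 → hit
pos 5: 9 → miss, evict 8, frames (3 5 9)
At position 5, page 8 is evicted.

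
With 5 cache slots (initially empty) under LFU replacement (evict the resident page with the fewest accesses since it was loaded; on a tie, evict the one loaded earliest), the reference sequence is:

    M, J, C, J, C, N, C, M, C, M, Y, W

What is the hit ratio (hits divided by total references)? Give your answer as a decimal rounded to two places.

M -> fault, frames (M)
J -> fault, frames (M J)
C -> fault, frames (M J C)
J -> hit
C -> hit
N -> fault, frames (M J C N)
C -> hit
M -> hit
C -> hit
M -> hit
Y -> fault, frames (M J C N Y)
W -> fault, evict N, frames (M J C Y W)
Hits: 6 of 12 references → 6/12 = 0.5000.

0.50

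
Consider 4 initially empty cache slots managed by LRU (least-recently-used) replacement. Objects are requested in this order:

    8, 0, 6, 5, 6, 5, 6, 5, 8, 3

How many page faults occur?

5

8 -> miss, frames (8)
0 -> miss, frames (8 0)
6 -> miss, frames (8 0 6)
5 -> miss, frames (8 0 6 5)
6 -> hit
5 -> hit
6 -> hit
5 -> hit
8 -> hit
3 -> miss, evict 0, frames (6 5 8 3)
Page faults: 5.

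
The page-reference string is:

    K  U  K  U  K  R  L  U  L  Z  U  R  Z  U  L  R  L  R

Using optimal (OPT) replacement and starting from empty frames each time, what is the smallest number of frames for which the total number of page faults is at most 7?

3

f=1: 18 faults
f=2: 8 faults
f=3: 6 faults
f=4: 5 faults
f=5: 5 faults
Smallest f with faults ≤ 7 is 3.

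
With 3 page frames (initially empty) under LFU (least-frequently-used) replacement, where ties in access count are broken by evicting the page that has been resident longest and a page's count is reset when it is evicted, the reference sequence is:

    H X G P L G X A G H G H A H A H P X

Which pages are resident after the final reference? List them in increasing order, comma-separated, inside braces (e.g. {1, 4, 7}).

{G, H, X}

H -> miss, frames (H)
X -> miss, frames (H X)
G -> miss, frames (H X G)
P -> miss, evict H, frames (X G P)
L -> miss, evict X, frames (G P L)
G -> hit
X -> miss, evict P, frames (G L X)
A -> miss, evict L, frames (G X A)
G -> hit
H -> miss, evict X, frames (G A H)
G -> hit
H -> hit
A -> hit
H -> hit
A -> hit
H -> hit
P -> miss, evict A, frames (G H P)
X -> miss, evict P, frames (G H X)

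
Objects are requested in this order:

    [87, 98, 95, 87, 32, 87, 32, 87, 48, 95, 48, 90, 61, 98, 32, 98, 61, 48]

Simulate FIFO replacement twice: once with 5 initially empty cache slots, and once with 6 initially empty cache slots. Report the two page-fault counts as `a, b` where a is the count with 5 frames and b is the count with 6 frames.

5 frames: F F F . F . . . F . . F F F . . . . → 8 faults.
6 frames: F F F . F . . . F . . F F . . . . . → 7 faults.
7 < 8: adding a frame reduced faults, as is typical.

8, 7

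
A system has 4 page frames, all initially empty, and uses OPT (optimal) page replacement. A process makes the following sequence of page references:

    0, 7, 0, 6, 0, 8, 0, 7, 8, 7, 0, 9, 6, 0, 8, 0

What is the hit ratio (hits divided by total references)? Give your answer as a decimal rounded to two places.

0.69

0: fault, frames (0)
7: fault, frames (0 7)
0: hit
6: fault, frames (0 7 6)
0: hit
8: fault, frames (0 7 6 8)
0: hit
7: hit
8: hit
7: hit
0: hit
9: fault, evict 7, frames (0 6 8 9)
6: hit
0: hit
8: hit
0: hit
Hits: 11 of 16 references → 11/16 = 0.6875.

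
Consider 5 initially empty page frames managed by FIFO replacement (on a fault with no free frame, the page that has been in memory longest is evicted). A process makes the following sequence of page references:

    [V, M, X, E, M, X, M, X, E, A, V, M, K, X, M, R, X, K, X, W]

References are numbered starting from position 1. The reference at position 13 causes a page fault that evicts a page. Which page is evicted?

V

pos 1: V -> fault, frames [V]
pos 2: M -> fault, frames [V, M]
pos 3: X -> fault, frames [V, M, X]
pos 4: E -> fault, frames [V, M, X, E]
pos 5: M -> hit
pos 6: X -> hit
pos 7: M -> hit
pos 8: X -> hit
pos 9: E -> hit
pos 10: A -> fault, frames [V, M, X, E, A]
pos 11: V -> hit
pos 12: M -> hit
pos 13: K -> fault, evict V, frames [M, X, E, A, K]
At position 13, page V is evicted.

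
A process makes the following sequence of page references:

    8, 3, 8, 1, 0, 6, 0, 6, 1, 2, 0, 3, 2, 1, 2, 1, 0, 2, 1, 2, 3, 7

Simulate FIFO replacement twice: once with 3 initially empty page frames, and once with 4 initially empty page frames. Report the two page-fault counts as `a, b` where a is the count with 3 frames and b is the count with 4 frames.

12, 10

3 frames: F F . F F F . . . F . F . F . . F F . . F F → 12 faults.
4 frames: F F . F F F . . . F . F . F . . F . . . . F → 10 faults.
10 < 12: adding a frame reduced faults, as is typical.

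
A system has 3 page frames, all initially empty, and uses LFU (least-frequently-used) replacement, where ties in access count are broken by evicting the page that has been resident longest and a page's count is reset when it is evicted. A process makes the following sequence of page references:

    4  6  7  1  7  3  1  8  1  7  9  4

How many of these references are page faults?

8

4 → miss, frames [4]
6 → miss, frames [4, 6]
7 → miss, frames [4, 6, 7]
1 → miss, evict 4, frames [6, 7, 1]
7 → hit
3 → miss, evict 6, frames [7, 1, 3]
1 → hit
8 → miss, evict 3, frames [7, 1, 8]
1 → hit
7 → hit
9 → miss, evict 8, frames [7, 1, 9]
4 → miss, evict 9, frames [7, 1, 4]
Page faults: 8.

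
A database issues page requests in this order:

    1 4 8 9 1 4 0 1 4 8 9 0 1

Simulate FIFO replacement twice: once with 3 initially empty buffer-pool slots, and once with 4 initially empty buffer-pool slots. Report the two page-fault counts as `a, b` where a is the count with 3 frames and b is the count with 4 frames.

3 frames: F F F F F F F . . F F . F → 10 faults.
4 frames: F F F F . . F F F F F F F → 11 faults.
11 > 10: adding a frame increased faults — Belady's anomaly.

10, 11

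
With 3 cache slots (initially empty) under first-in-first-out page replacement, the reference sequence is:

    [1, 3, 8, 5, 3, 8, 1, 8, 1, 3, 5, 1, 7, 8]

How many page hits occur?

6

1: fault, frames {1}
3: fault, frames {1,3}
8: fault, frames {1,3,8}
5: fault, evict 1, frames {3,8,5}
3: hit
8: hit
1: fault, evict 3, frames {8,5,1}
8: hit
1: hit
3: fault, evict 8, frames {5,1,3}
5: hit
1: hit
7: fault, evict 5, frames {1,3,7}
8: fault, evict 1, frames {3,7,8}
Hits: 6.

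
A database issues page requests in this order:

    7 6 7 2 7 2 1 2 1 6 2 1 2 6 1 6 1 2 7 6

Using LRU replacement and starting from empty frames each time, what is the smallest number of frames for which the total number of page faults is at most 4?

4

f=1: 20 faults
f=2: 12 faults
f=3: 7 faults
f=4: 4 faults
Smallest f with faults ≤ 4 is 4.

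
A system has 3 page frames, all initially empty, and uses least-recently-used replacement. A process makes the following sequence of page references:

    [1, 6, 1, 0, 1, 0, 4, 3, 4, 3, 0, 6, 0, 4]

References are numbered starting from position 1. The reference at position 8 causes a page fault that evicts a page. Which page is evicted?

1

pos 1: 1: fault, frames (1)
pos 2: 6: fault, frames (1 6)
pos 3: 1: hit
pos 4: 0: fault, frames (6 1 0)
pos 5: 1: hit
pos 6: 0: hit
pos 7: 4: fault, evict 6, frames (1 0 4)
pos 8: 3: fault, evict 1, frames (0 4 3)
At position 8, page 1 is evicted.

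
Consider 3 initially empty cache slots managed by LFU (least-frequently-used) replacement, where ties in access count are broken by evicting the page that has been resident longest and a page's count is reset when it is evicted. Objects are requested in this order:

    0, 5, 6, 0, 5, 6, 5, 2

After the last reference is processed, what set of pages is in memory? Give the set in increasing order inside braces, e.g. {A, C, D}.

{2, 5, 6}

0: miss, frames [0]
5: miss, frames [0, 5]
6: miss, frames [0, 5, 6]
0: hit
5: hit
6: hit
5: hit
2: miss, evict 0, frames [5, 6, 2]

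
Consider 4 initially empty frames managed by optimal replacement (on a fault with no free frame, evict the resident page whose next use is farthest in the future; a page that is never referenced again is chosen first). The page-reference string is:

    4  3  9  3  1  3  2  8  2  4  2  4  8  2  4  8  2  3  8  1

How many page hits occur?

4: fault, frames {4}
3: fault, frames {4,3}
9: fault, frames {4,3,9}
3: hit
1: fault, frames {4,3,9,1}
3: hit
2: fault, evict 9, frames {4,3,1,2}
8: fault, evict 1, frames {4,3,2,8}
2: hit
4: hit
2: hit
4: hit
8: hit
2: hit
4: hit
8: hit
2: hit
3: hit
8: hit
1: fault, evict 8, frames {4,3,2,1}
Hits: 13.

13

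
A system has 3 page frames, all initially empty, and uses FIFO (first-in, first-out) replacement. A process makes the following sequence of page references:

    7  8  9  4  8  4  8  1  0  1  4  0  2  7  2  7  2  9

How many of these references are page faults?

9

7 → fault, frames [7]
8 → fault, frames [7, 8]
9 → fault, frames [7, 8, 9]
4 → fault, evict 7, frames [8, 9, 4]
8 → hit
4 → hit
8 → hit
1 → fault, evict 8, frames [9, 4, 1]
0 → fault, evict 9, frames [4, 1, 0]
1 → hit
4 → hit
0 → hit
2 → fault, evict 4, frames [1, 0, 2]
7 → fault, evict 1, frames [0, 2, 7]
2 → hit
7 → hit
2 → hit
9 → fault, evict 0, frames [2, 7, 9]
Page faults: 9.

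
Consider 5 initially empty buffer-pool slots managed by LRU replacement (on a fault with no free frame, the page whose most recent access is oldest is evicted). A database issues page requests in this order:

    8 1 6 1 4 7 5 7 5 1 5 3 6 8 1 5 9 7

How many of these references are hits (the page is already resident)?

7

8 → miss, frames {8}
1 → miss, frames {8,1}
6 → miss, frames {8,1,6}
1 → hit
4 → miss, frames {8,6,1,4}
7 → miss, frames {8,6,1,4,7}
5 → miss, evict 8, frames {6,1,4,7,5}
7 → hit
5 → hit
1 → hit
5 → hit
3 → miss, evict 6, frames {4,7,1,5,3}
6 → miss, evict 4, frames {7,1,5,3,6}
8 → miss, evict 7, frames {1,5,3,6,8}
1 → hit
5 → hit
9 → miss, evict 3, frames {6,8,1,5,9}
7 → miss, evict 6, frames {8,1,5,9,7}
Hits: 7.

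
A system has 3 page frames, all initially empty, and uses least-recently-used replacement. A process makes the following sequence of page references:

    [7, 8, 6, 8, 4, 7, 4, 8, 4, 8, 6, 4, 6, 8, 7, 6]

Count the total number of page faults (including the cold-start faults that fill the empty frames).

7: miss, frames (7)
8: miss, frames (7 8)
6: miss, frames (7 8 6)
8: hit
4: miss, evict 7, frames (6 8 4)
7: miss, evict 6, frames (8 4 7)
4: hit
8: hit
4: hit
8: hit
6: miss, evict 7, frames (4 8 6)
4: hit
6: hit
8: hit
7: miss, evict 4, frames (6 8 7)
6: hit
Page faults: 7.

7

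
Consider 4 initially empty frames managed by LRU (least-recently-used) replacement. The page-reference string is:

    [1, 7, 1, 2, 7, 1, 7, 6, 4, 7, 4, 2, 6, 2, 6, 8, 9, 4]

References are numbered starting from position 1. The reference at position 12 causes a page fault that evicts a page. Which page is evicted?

pos 1: 1 -> fault, frames (1)
pos 2: 7 -> fault, frames (1 7)
pos 3: 1 -> hit
pos 4: 2 -> fault, frames (7 1 2)
pos 5: 7 -> hit
pos 6: 1 -> hit
pos 7: 7 -> hit
pos 8: 6 -> fault, frames (2 1 7 6)
pos 9: 4 -> fault, evict 2, frames (1 7 6 4)
pos 10: 7 -> hit
pos 11: 4 -> hit
pos 12: 2 -> fault, evict 1, frames (6 7 4 2)
At position 12, page 1 is evicted.

1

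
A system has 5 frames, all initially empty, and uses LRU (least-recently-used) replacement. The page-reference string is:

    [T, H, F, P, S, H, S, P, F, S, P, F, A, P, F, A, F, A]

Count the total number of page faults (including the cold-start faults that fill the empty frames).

T → fault, frames [T]
H → fault, frames [T, H]
F → fault, frames [T, H, F]
P → fault, frames [T, H, F, P]
S → fault, frames [T, H, F, P, S]
H → hit
S → hit
P → hit
F → hit
S → hit
P → hit
F → hit
A → fault, evict T, frames [H, S, P, F, A]
P → hit
F → hit
A → hit
F → hit
A → hit
Page faults: 6.

6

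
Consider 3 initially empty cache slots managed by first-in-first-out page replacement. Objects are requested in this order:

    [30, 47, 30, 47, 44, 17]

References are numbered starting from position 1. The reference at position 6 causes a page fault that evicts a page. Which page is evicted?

pos 1: 30 → fault, frames {30}
pos 2: 47 → fault, frames {30,47}
pos 3: 30 → hit
pos 4: 47 → hit
pos 5: 44 → fault, frames {30,47,44}
pos 6: 17 → fault, evict 30, frames {47,44,17}
At position 6, page 30 is evicted.

30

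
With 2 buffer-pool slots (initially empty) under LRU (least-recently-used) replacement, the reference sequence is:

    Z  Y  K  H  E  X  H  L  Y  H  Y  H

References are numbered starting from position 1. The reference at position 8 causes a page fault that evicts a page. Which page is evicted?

pos 1: Z → fault, frames {Z}
pos 2: Y → fault, frames {Z,Y}
pos 3: K → fault, evict Z, frames {Y,K}
pos 4: H → fault, evict Y, frames {K,H}
pos 5: E → fault, evict K, frames {H,E}
pos 6: X → fault, evict H, frames {E,X}
pos 7: H → fault, evict E, frames {X,H}
pos 8: L → fault, evict X, frames {H,L}
At position 8, page X is evicted.

X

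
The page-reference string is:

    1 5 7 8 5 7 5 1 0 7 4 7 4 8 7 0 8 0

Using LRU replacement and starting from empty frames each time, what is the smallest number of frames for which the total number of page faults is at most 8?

4

f=1: 18 faults
f=2: 14 faults
f=3: 10 faults
f=4: 7 faults
f=5: 7 faults
f=6: 6 faults
Smallest f with faults ≤ 8 is 4.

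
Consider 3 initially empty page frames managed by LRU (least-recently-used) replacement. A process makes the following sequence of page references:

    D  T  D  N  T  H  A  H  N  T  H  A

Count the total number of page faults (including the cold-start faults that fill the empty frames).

8

D → miss, frames [D]
T → miss, frames [D, T]
D → hit
N → miss, frames [T, D, N]
T → hit
H → miss, evict D, frames [N, T, H]
A → miss, evict N, frames [T, H, A]
H → hit
N → miss, evict T, frames [A, H, N]
T → miss, evict A, frames [H, N, T]
H → hit
A → miss, evict N, frames [T, H, A]
Page faults: 8.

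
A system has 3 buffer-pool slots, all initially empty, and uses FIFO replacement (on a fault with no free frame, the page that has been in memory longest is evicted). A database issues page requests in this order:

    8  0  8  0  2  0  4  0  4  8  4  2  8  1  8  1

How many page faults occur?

6

8 → fault, frames [8]
0 → fault, frames [8, 0]
8 → hit
0 → hit
2 → fault, frames [8, 0, 2]
0 → hit
4 → fault, evict 8, frames [0, 2, 4]
0 → hit
4 → hit
8 → fault, evict 0, frames [2, 4, 8]
4 → hit
2 → hit
8 → hit
1 → fault, evict 2, frames [4, 8, 1]
8 → hit
1 → hit
Page faults: 6.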